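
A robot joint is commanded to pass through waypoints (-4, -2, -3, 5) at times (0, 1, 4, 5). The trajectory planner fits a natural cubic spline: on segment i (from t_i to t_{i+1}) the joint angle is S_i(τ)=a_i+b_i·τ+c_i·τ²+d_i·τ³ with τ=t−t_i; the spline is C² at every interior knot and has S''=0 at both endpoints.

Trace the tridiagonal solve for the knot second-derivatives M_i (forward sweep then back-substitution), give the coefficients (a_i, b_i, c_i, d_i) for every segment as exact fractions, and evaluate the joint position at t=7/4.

Δ: Δ0=2, Δ1=-1/3, Δ2=8
row 1: diag=8, rhs=-14; c'=3/8, d'=-7/4
row 2: denom=8−3·3/8=55/8; d'=(50−3·-7/4)/(55/8)=442/55
back: M2=442/55
back: M1=-7/4−3/8·442/55=-262/55
M: M0=0, M1=-262/55, M2=442/55, M3=0
seg 0: a=-4, c=M0/2=0, d=(M1−M0)/(6·1)=-131/165, b=Δ0−h0·(2M0+M1)/6=461/165
seg 1: a=-2, c=M1/2=-131/55, d=(M2−M1)/(6·3)=32/45, b=Δ1−h1·(2M1+M2)/6=68/165
seg 2: a=-3, c=M2/2=221/55, d=(M3−M2)/(6·1)=-221/165, b=Δ2−h2·(2M2+M3)/6=878/165
t_q=7/4 → seg 1, τ=3/4; S=-2+68/165·τ+-131/55·τ²+32/45·τ³=-2403/880

  seg 0: a=-4 b=461/165 c=0 d=-131/165
  seg 1: a=-2 b=68/165 c=-131/55 d=32/45
  seg 2: a=-3 b=878/165 c=221/55 d=-221/165
S(7/4) = -2403/880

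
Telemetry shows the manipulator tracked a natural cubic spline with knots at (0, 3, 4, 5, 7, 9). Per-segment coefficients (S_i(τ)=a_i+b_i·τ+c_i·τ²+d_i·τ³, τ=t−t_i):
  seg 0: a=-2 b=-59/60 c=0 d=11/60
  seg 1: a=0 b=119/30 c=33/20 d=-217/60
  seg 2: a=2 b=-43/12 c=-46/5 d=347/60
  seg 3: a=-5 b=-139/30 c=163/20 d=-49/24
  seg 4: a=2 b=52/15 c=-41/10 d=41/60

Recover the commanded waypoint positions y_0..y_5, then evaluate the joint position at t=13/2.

y_0 = S_0(0) = a_0 = -2
y_1 = S_1(0) = a_1 = 0
y_2 = S_2(0) = a_2 = 2
y_3 = S_3(0) = a_3 = -5
y_4 = S_4(0) = a_4 = 2
y_5 = S_4(2) = -2
t_q=13/2 is in segment 3 (τ=3/2); S_3(τ)=-161/320

y_0=-2 y_1=0 y_2=2 y_3=-5 y_4=2 y_5=-2
S(13/2) = -161/320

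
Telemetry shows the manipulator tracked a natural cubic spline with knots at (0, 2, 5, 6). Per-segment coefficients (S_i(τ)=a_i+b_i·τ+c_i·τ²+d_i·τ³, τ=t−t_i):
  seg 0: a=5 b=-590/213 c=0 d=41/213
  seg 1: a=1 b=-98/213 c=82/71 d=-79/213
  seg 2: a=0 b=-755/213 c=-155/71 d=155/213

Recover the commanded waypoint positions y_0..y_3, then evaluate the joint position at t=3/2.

y_0 = S_0(0) = a_0 = 5
y_1 = S_1(0) = a_1 = 1
y_2 = S_2(0) = a_2 = 0
y_3 = S_2(1) = -5
t_q=3/2 is in segment 0 (τ=3/2); S_0(τ)=849/568

y_0=5 y_1=1 y_2=0 y_3=-5
S(3/2) = 849/568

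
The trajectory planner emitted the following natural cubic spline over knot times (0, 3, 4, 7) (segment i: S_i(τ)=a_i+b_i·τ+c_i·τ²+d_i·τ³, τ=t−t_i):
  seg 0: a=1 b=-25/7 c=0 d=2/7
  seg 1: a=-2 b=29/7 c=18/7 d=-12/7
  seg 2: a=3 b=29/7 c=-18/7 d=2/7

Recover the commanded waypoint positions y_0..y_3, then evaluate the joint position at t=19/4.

y_0=1 y_1=-2 y_2=3 y_3=0
S(19/4) = 153/32

y_0 = S_0(0) = a_0 = 1
y_1 = S_1(0) = a_1 = -2
y_2 = S_2(0) = a_2 = 3
y_3 = S_2(3) = 0
t_q=19/4 is in segment 2 (τ=3/4); S_2(τ)=153/32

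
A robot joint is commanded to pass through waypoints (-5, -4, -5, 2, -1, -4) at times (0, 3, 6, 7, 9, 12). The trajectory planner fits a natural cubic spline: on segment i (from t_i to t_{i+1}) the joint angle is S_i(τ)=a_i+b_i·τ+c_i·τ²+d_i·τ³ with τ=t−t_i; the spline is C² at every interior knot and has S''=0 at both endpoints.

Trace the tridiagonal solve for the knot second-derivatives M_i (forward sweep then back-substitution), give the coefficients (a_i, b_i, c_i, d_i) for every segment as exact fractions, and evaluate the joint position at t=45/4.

  seg 0: a=-5 b=35/24 c=0 d=-1/8
  seg 1: a=-4 b=-23/12 c=-9/8 d=119/216
  seg 2: a=-5 b=149/24 c=23/6 d=-73/24
  seg 3: a=2 b=19/4 c=-127/24 d=13/12
  seg 4: a=-1 b=-41/12 c=29/24 d=-29/216
S(45/4) = -2099/512

Δ: Δ0=1/3, Δ1=-1/3, Δ2=7, Δ3=-3/2, Δ4=-1
row 1: diag=12, rhs=-4; c'=1/4, d'=-1/3
row 2: denom=8−3·1/4=29/4; d'=(44−3·-1/3)/(29/4)=180/29
row 3: denom=6−1·4/29=170/29; d'=(-51−1·180/29)/(170/29)=-1659/170
row 4: denom=10−2·29/85=792/85; d'=(3−2·-1659/170)/(792/85)=29/12
back: M4=29/12
back: M3=-1659/170−29/85·29/12=-127/12
back: M2=180/29−4/29·-127/12=23/3
back: M1=-1/3−1/4·23/3=-9/4
M: M0=0, M1=-9/4, M2=23/3, M3=-127/12, M4=29/12, M5=0
seg 0: a=-5, c=M0/2=0, d=(M1−M0)/(6·3)=-1/8, b=Δ0−h0·(2M0+M1)/6=35/24
seg 1: a=-4, c=M1/2=-9/8, d=(M2−M1)/(6·3)=119/216, b=Δ1−h1·(2M1+M2)/6=-23/12
seg 2: a=-5, c=M2/2=23/6, d=(M3−M2)/(6·1)=-73/24, b=Δ2−h2·(2M2+M3)/6=149/24
seg 3: a=2, c=M3/2=-127/24, d=(M4−M3)/(6·2)=13/12, b=Δ3−h3·(2M3+M4)/6=19/4
seg 4: a=-1, c=M4/2=29/24, d=(M5−M4)/(6·3)=-29/216, b=Δ4−h4·(2M4+M5)/6=-41/12
t_q=45/4 → seg 4, τ=9/4; S=-1+-41/12·τ+29/24·τ²+-29/216·τ³=-2099/512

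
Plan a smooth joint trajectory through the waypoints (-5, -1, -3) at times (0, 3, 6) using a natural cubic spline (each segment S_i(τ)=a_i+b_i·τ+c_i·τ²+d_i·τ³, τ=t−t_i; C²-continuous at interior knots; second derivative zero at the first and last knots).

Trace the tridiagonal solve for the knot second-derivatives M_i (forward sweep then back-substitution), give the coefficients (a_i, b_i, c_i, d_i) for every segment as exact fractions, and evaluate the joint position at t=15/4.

Δ: Δ0=4/3, Δ1=-2/3
row 1: diag=12, rhs=-12; c'=1/4, d'=-1
back: M1=-1
M: M0=0, M1=-1, M2=0
seg 0: a=-5, c=M0/2=0, d=(M1−M0)/(6·3)=-1/18, b=Δ0−h0·(2M0+M1)/6=11/6
seg 1: a=-1, c=M1/2=-1/2, d=(M2−M1)/(6·3)=1/18, b=Δ1−h1·(2M1+M2)/6=1/3
t_q=15/4 → seg 1, τ=3/4; S=-1+1/3·τ+-1/2·τ²+1/18·τ³=-129/128

  seg 0: a=-5 b=11/6 c=0 d=-1/18
  seg 1: a=-1 b=1/3 c=-1/2 d=1/18
S(15/4) = -129/128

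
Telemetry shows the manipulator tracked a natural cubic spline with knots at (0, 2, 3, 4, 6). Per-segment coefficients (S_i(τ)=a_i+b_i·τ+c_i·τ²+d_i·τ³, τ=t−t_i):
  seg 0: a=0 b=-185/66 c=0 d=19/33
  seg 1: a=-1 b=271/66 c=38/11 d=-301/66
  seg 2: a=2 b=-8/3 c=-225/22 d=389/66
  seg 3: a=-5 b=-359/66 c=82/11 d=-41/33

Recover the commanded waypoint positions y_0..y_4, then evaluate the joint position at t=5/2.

y_0 = S_0(0) = a_0 = 0
y_1 = S_1(0) = a_1 = -1
y_2 = S_2(0) = a_2 = 2
y_3 = S_3(0) = a_3 = -5
y_4 = S_3(2) = 4
t_q=5/2 is in segment 1 (τ=1/2); S_1(τ)=237/176

y_0=0 y_1=-1 y_2=2 y_3=-5 y_4=4
S(5/2) = 237/176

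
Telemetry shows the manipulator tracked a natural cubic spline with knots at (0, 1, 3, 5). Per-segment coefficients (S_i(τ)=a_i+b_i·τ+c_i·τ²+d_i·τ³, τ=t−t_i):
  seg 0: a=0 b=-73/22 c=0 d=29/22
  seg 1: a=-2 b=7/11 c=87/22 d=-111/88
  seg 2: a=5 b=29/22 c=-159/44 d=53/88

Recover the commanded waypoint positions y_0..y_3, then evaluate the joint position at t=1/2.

y_0=0 y_1=-2 y_2=5 y_3=-2
S(1/2) = -263/176

y_0 = S_0(0) = a_0 = 0
y_1 = S_1(0) = a_1 = -2
y_2 = S_2(0) = a_2 = 5
y_3 = S_2(2) = -2
t_q=1/2 is in segment 0 (τ=1/2); S_0(τ)=-263/176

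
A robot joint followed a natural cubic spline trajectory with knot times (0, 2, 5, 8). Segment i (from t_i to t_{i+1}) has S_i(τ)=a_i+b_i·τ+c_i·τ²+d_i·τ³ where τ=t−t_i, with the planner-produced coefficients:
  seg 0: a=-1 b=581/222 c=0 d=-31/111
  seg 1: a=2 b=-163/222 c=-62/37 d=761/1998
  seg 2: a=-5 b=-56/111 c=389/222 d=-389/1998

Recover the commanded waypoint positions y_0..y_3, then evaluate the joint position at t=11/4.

y_0=-1 y_1=2 y_2=-5 y_3=4
S(11/4) = 3161/4736

y_0 = S_0(0) = a_0 = -1
y_1 = S_1(0) = a_1 = 2
y_2 = S_2(0) = a_2 = -5
y_3 = S_2(3) = 4
t_q=11/4 is in segment 1 (τ=3/4); S_1(τ)=3161/4736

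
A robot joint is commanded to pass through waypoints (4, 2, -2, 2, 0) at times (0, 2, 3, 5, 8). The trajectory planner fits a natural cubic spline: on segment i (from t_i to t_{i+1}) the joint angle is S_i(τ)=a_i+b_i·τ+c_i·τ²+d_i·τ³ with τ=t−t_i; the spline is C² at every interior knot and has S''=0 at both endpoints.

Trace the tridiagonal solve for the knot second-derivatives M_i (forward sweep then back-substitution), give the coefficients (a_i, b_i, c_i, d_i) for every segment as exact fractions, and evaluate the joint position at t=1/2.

Δ: Δ0=-1, Δ1=-4, Δ2=2, Δ3=-2/3
row 1: diag=6, rhs=-18; c'=1/6, d'=-3
row 2: denom=6−1·1/6=35/6; d'=(36−1·-3)/(35/6)=234/35
row 3: denom=10−2·12/35=326/35; d'=(-16−2·234/35)/(326/35)=-514/163
back: M3=-514/163
back: M2=234/35−12/35·-514/163=1266/163
back: M1=-3−1/6·1266/163=-700/163
M: M0=0, M1=-700/163, M2=1266/163, M3=-514/163, M4=0
seg 0: a=4, c=M0/2=0, d=(M1−M0)/(6·2)=-175/489, b=Δ0−h0·(2M0+M1)/6=211/489
seg 1: a=2, c=M1/2=-350/163, d=(M2−M1)/(6·1)=983/489, b=Δ1−h1·(2M1+M2)/6=-1889/489
seg 2: a=-2, c=M2/2=633/163, d=(M3−M2)/(6·2)=-445/489, b=Δ2−h2·(2M2+M3)/6=-1040/489
seg 3: a=2, c=M3/2=-257/163, d=(M4−M3)/(6·3)=257/1467, b=Δ3−h3·(2M3+M4)/6=1216/489
t_q=1/2 → seg 0, τ=1/2; S=4+211/489·τ+0·τ²+-175/489·τ³=5439/1304

  seg 0: a=4 b=211/489 c=0 d=-175/489
  seg 1: a=2 b=-1889/489 c=-350/163 d=983/489
  seg 2: a=-2 b=-1040/489 c=633/163 d=-445/489
  seg 3: a=2 b=1216/489 c=-257/163 d=257/1467
S(1/2) = 5439/1304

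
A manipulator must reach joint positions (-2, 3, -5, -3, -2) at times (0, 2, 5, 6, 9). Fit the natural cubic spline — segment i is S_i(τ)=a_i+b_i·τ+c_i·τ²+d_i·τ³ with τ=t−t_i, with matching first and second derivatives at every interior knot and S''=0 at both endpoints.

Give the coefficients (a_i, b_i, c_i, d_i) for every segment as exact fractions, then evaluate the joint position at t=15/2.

Δ: Δ0=5/2, Δ1=-8/3, Δ2=2, Δ3=1/3
row 1: diag=10, rhs=-31; c'=3/10, d'=-31/10
row 2: denom=8−3·3/10=71/10; d'=(28−3·-31/10)/(71/10)=373/71
row 3: denom=8−1·10/71=558/71; d'=(-10−1·373/71)/(558/71)=-361/186
back: M3=-361/186
back: M2=373/71−10/71·-361/186=514/93
back: M1=-31/10−3/10·514/93=-295/62
M: M0=0, M1=-295/62, M2=514/93, M3=-361/186, M4=0
seg 0: a=-2, c=M0/2=0, d=(M1−M0)/(6·2)=-295/744, b=Δ0−h0·(2M0+M1)/6=380/93
seg 1: a=3, c=M1/2=-295/124, d=(M2−M1)/(6·3)=1913/3348, b=Δ1−h1·(2M1+M2)/6=-125/186
seg 2: a=-5, c=M2/2=257/93, d=(M3−M2)/(6·1)=-463/372, b=Δ2−h2·(2M2+M3)/6=179/372
seg 3: a=-3, c=M3/2=-361/372, d=(M4−M3)/(6·3)=361/3348, b=Δ3−h3·(2M3+M4)/6=141/62
t_q=15/2 → seg 3, τ=3/2; S=-3+141/62·τ+-361/372·τ²+361/3348·τ³=-1397/992

  seg 0: a=-2 b=380/93 c=0 d=-295/744
  seg 1: a=3 b=-125/186 c=-295/124 d=1913/3348
  seg 2: a=-5 b=179/372 c=257/93 d=-463/372
  seg 3: a=-3 b=141/62 c=-361/372 d=361/3348
S(15/2) = -1397/992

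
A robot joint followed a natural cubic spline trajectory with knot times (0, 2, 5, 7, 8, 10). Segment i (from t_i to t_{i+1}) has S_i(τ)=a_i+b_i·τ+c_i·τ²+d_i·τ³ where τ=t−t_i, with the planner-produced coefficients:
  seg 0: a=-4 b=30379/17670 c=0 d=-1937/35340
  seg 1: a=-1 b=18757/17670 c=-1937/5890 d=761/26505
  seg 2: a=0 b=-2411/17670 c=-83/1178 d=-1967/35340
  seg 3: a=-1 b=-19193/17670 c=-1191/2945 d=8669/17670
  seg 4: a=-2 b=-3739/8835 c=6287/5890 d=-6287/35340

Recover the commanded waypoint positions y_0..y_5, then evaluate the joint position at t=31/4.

y_0 = S_0(0) = a_0 = -4
y_1 = S_1(0) = a_1 = -1
y_2 = S_2(0) = a_2 = 0
y_3 = S_3(0) = a_3 = -1
y_4 = S_4(0) = a_4 = -2
y_5 = S_4(2) = 0
t_q=31/4 is in segment 3 (τ=3/4); S_3(τ)=-691779/376960

y_0=-4 y_1=-1 y_2=0 y_3=-1 y_4=-2 y_5=0
S(31/4) = -691779/376960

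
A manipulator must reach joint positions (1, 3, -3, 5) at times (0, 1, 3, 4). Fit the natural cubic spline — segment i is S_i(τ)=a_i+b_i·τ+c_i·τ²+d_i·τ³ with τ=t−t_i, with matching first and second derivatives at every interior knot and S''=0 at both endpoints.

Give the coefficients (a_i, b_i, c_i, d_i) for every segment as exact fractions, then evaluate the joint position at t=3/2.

Δ: Δ0=2, Δ1=-3, Δ2=8
row 1: diag=6, rhs=-30; c'=1/3, d'=-5
row 2: denom=6−2·1/3=16/3; d'=(66−2·-5)/(16/3)=57/4
back: M2=57/4
back: M1=-5−1/3·57/4=-39/4
M: M0=0, M1=-39/4, M2=57/4, M3=0
seg 0: a=1, c=M0/2=0, d=(M1−M0)/(6·1)=-13/8, b=Δ0−h0·(2M0+M1)/6=29/8
seg 1: a=3, c=M1/2=-39/8, d=(M2−M1)/(6·2)=2, b=Δ1−h1·(2M1+M2)/6=-5/4
seg 2: a=-3, c=M2/2=57/8, d=(M3−M2)/(6·1)=-19/8, b=Δ2−h2·(2M2+M3)/6=13/4
t_q=3/2 → seg 1, τ=1/2; S=3+-5/4·τ+-39/8·τ²+2·τ³=45/32

  seg 0: a=1 b=29/8 c=0 d=-13/8
  seg 1: a=3 b=-5/4 c=-39/8 d=2
  seg 2: a=-3 b=13/4 c=57/8 d=-19/8
S(3/2) = 45/32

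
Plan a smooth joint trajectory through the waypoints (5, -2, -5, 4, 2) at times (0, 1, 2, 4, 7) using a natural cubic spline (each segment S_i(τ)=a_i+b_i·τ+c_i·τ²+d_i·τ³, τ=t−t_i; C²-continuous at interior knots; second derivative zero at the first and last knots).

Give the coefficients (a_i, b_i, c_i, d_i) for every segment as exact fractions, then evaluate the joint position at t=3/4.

  seg 0: a=5 b=-2455/321 c=0 d=208/321
  seg 1: a=-2 b=-1831/321 c=208/107 d=244/321
  seg 2: a=-5 b=149/321 c=452/107 d=-2833/2568
  seg 3: a=4 b=2647/642 c=-1025/428 d=1025/3852
S(3/4) = -99/214

Δ: Δ0=-7, Δ1=-3, Δ2=9/2, Δ3=-2/3
row 1: diag=4, rhs=24; c'=1/4, d'=6
row 2: denom=6−1·1/4=23/4; d'=(45−1·6)/(23/4)=156/23
row 3: denom=10−2·8/23=214/23; d'=(-31−2·156/23)/(214/23)=-1025/214
back: M3=-1025/214
back: M2=156/23−8/23·-1025/214=904/107
back: M1=6−1/4·904/107=416/107
M: M0=0, M1=416/107, M2=904/107, M3=-1025/214, M4=0
seg 0: a=5, c=M0/2=0, d=(M1−M0)/(6·1)=208/321, b=Δ0−h0·(2M0+M1)/6=-2455/321
seg 1: a=-2, c=M1/2=208/107, d=(M2−M1)/(6·1)=244/321, b=Δ1−h1·(2M1+M2)/6=-1831/321
seg 2: a=-5, c=M2/2=452/107, d=(M3−M2)/(6·2)=-2833/2568, b=Δ2−h2·(2M2+M3)/6=149/321
seg 3: a=4, c=M3/2=-1025/428, d=(M4−M3)/(6·3)=1025/3852, b=Δ3−h3·(2M3+M4)/6=2647/642
t_q=3/4 → seg 0, τ=3/4; S=5+-2455/321·τ+0·τ²+208/321·τ³=-99/214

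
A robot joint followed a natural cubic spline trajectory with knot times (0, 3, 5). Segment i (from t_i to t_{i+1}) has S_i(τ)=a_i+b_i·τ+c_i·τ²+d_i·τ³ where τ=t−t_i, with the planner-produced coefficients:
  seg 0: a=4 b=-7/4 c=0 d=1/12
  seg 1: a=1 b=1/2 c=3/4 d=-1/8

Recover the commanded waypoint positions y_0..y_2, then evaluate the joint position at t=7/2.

y_0=4 y_1=1 y_2=4
S(7/2) = 91/64

y_0 = S_0(0) = a_0 = 4
y_1 = S_1(0) = a_1 = 1
y_2 = S_1(2) = 4
t_q=7/2 is in segment 1 (τ=1/2); S_1(τ)=91/64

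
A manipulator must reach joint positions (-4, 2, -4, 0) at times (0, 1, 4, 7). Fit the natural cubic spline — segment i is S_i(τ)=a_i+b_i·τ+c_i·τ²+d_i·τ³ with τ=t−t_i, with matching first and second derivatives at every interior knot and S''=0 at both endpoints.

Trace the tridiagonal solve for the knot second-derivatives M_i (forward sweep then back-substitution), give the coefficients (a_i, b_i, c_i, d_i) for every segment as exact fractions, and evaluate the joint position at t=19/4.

  seg 0: a=-4 b=628/87 c=0 d=-106/87
  seg 1: a=2 b=310/87 c=-106/29 d=470/783
  seg 2: a=-4 b=-188/87 c=152/87 d=-152/783
S(19/4) = -1095/232

Δ: Δ0=6, Δ1=-2, Δ2=4/3
row 1: diag=8, rhs=-48; c'=3/8, d'=-6
row 2: denom=12−3·3/8=87/8; d'=(20−3·-6)/(87/8)=304/87
back: M2=304/87
back: M1=-6−3/8·304/87=-212/29
M: M0=0, M1=-212/29, M2=304/87, M3=0
seg 0: a=-4, c=M0/2=0, d=(M1−M0)/(6·1)=-106/87, b=Δ0−h0·(2M0+M1)/6=628/87
seg 1: a=2, c=M1/2=-106/29, d=(M2−M1)/(6·3)=470/783, b=Δ1−h1·(2M1+M2)/6=310/87
seg 2: a=-4, c=M2/2=152/87, d=(M3−M2)/(6·3)=-152/783, b=Δ2−h2·(2M2+M3)/6=-188/87
t_q=19/4 → seg 2, τ=3/4; S=-4+-188/87·τ+152/87·τ²+-152/783·τ³=-1095/232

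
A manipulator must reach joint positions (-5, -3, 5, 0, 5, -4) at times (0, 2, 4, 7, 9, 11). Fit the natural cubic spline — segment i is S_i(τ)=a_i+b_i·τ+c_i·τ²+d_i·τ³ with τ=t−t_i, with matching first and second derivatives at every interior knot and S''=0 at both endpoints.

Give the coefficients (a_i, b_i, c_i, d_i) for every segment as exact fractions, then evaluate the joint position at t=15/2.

Δ: Δ0=1, Δ1=4, Δ2=-5/3, Δ3=5/2, Δ4=-9/2
row 1: diag=8, rhs=18; c'=1/4, d'=9/4
row 2: denom=10−2·1/4=19/2; d'=(-34−2·9/4)/(19/2)=-77/19
row 3: denom=10−3·6/19=172/19; d'=(25−3·-77/19)/(172/19)=353/86
row 4: denom=8−2·19/86=325/43; d'=(-42−2·353/86)/(325/43)=-2159/325
back: M4=-2159/325
back: M3=353/86−19/86·-2159/325=1811/325
back: M2=-77/19−6/19·1811/325=-1889/325
back: M1=9/4−1/4·-1889/325=2407/650
M: M0=0, M1=2407/650, M2=-1889/325, M3=1811/325, M4=-2159/325, M5=0
seg 0: a=-5, c=M0/2=0, d=(M1−M0)/(6·2)=2407/7800, b=Δ0−h0·(2M0+M1)/6=-457/1950
seg 1: a=-3, c=M1/2=2407/1300, d=(M2−M1)/(6·2)=-1237/1560, b=Δ1−h1·(2M1+M2)/6=3382/975
seg 2: a=5, c=M2/2=-1889/650, d=(M3−M2)/(6·3)=74/117, b=Δ2−h2·(2M2+M3)/6=2651/1950
seg 3: a=0, c=M3/2=1811/650, d=(M4−M3)/(6·2)=-397/390, b=Δ3−h3·(2M3+M4)/6=1949/1950
seg 4: a=5, c=M4/2=-2159/650, d=(M5−M4)/(6·2)=2159/3900, b=Δ4−h4·(2M4+M5)/6=-139/1950
t_q=15/2 → seg 3, τ=1/2; S=0+1949/1950·τ+1811/650·τ²+-397/390·τ³=5559/5200

  seg 0: a=-5 b=-457/1950 c=0 d=2407/7800
  seg 1: a=-3 b=3382/975 c=2407/1300 d=-1237/1560
  seg 2: a=5 b=2651/1950 c=-1889/650 d=74/117
  seg 3: a=0 b=1949/1950 c=1811/650 d=-397/390
  seg 4: a=5 b=-139/1950 c=-2159/650 d=2159/3900
S(15/2) = 5559/5200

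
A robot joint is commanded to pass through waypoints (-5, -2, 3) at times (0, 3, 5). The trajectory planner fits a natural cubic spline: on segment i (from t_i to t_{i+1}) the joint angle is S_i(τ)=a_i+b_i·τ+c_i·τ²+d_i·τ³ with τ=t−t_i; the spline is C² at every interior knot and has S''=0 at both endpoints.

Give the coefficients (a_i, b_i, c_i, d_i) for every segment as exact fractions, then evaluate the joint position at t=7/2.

  seg 0: a=-5 b=11/20 c=0 d=1/20
  seg 1: a=-2 b=19/10 c=9/20 d=-3/40
S(7/2) = -303/320

Δ: Δ0=1, Δ1=5/2
row 1: diag=10, rhs=9; c'=1/5, d'=9/10
back: M1=9/10
M: M0=0, M1=9/10, M2=0
seg 0: a=-5, c=M0/2=0, d=(M1−M0)/(6·3)=1/20, b=Δ0−h0·(2M0+M1)/6=11/20
seg 1: a=-2, c=M1/2=9/20, d=(M2−M1)/(6·2)=-3/40, b=Δ1−h1·(2M1+M2)/6=19/10
t_q=7/2 → seg 1, τ=1/2; S=-2+19/10·τ+9/20·τ²+-3/40·τ³=-303/320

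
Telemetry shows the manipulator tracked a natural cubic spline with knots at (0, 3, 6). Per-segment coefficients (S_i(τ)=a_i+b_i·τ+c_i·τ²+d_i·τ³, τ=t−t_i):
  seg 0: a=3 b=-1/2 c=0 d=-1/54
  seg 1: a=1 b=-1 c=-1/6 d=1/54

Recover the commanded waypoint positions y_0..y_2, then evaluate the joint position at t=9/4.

y_0=3 y_1=1 y_2=-3
S(9/4) = 213/128

y_0 = S_0(0) = a_0 = 3
y_1 = S_1(0) = a_1 = 1
y_2 = S_1(3) = -3
t_q=9/4 is in segment 0 (τ=9/4); S_0(τ)=213/128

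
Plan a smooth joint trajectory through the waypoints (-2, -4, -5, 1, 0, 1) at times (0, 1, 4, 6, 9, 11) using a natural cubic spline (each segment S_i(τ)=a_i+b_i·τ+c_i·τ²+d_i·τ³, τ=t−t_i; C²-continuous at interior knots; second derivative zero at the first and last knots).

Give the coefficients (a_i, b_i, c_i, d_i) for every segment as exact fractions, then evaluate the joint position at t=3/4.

Δ: Δ0=-2, Δ1=-1/3, Δ2=3, Δ3=-1/3, Δ4=1/2
row 1: diag=8, rhs=10; c'=3/8, d'=5/4
row 2: denom=10−3·3/8=71/8; d'=(20−3·5/4)/(71/8)=130/71
row 3: denom=10−2·16/71=678/71; d'=(-20−2·130/71)/(678/71)=-280/113
row 4: denom=10−3·71/226=2047/226; d'=(5−3·-280/113)/(2047/226)=2810/2047
back: M4=2810/2047
back: M3=-280/113−71/226·2810/2047=-5955/2047
back: M2=130/71−16/71·-5955/2047=5090/2047
back: M1=5/4−3/8·5090/2047=650/2047
M: M0=0, M1=650/2047, M2=5090/2047, M3=-5955/2047, M4=2810/2047, M5=0
seg 0: a=-2, c=M0/2=0, d=(M1−M0)/(6·1)=325/6141, b=Δ0−h0·(2M0+M1)/6=-12607/6141
seg 1: a=-4, c=M1/2=325/2047, d=(M2−M1)/(6·3)=740/6141, b=Δ1−h1·(2M1+M2)/6=-11632/6141
seg 2: a=-5, c=M2/2=2545/2047, d=(M3−M2)/(6·2)=-11045/24564, b=Δ2−h2·(2M2+M3)/6=14198/6141
seg 3: a=1, c=M3/2=-5955/4094, d=(M4−M3)/(6·3)=8765/36846, b=Δ3−h3·(2M3+M4)/6=11603/6141
seg 4: a=0, c=M4/2=1405/2047, d=(M5−M4)/(6·2)=-1405/12282, b=Δ4−h4·(2M4+M5)/6=-5099/12282
t_q=3/4 → seg 0, τ=3/4; S=-2+-12607/6141·τ+0·τ²+325/6141·τ³=-460803/131008

  seg 0: a=-2 b=-12607/6141 c=0 d=325/6141
  seg 1: a=-4 b=-11632/6141 c=325/2047 d=740/6141
  seg 2: a=-5 b=14198/6141 c=2545/2047 d=-11045/24564
  seg 3: a=1 b=11603/6141 c=-5955/4094 d=8765/36846
  seg 4: a=0 b=-5099/12282 c=1405/2047 d=-1405/12282
S(3/4) = -460803/131008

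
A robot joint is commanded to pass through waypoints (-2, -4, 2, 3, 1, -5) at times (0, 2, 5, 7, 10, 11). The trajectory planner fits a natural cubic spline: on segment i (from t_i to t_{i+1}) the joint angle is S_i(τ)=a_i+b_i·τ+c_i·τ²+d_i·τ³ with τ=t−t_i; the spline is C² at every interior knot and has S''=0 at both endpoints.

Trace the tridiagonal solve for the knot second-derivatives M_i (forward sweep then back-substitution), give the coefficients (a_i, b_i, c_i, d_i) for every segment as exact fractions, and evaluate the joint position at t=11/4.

Δ: Δ0=-1, Δ1=2, Δ2=1/2, Δ3=-2/3, Δ4=-6
row 1: diag=10, rhs=18; c'=3/10, d'=9/5
row 2: denom=10−3·3/10=91/10; d'=(-9−3·9/5)/(91/10)=-144/91
row 3: denom=10−2·20/91=870/91; d'=(-7−2·-144/91)/(870/91)=-349/870
row 4: denom=8−3·91/290=2047/290; d'=(-32−3·-349/870)/(2047/290)=-8931/2047
back: M4=-8931/2047
back: M3=-349/870−91/290·-8931/2047=5944/6141
back: M2=-144/91−20/91·5944/6141=-11024/6141
back: M1=9/5−3/10·-11024/6141=4787/2047
M: M0=0, M1=4787/2047, M2=-11024/6141, M3=5944/6141, M4=-8931/2047, M5=0
seg 0: a=-2, c=M0/2=0, d=(M1−M0)/(6·2)=4787/24564, b=Δ0−h0·(2M0+M1)/6=-10928/6141
seg 1: a=-4, c=M1/2=4787/4094, d=(M2−M1)/(6·3)=-25385/110538, b=Δ1−h1·(2M1+M2)/6=3433/6141
seg 2: a=2, c=M2/2=-5512/6141, d=(M3−M2)/(6·2)=1414/6141, b=Δ2−h2·(2M2+M3)/6=16877/12282
seg 3: a=3, c=M3/2=2972/6141, d=(M4−M3)/(6·3)=-32737/110538, b=Δ3−h3·(2M3+M4)/6=2239/4094
seg 4: a=1, c=M4/2=-8931/4094, d=(M5−M4)/(6·1)=2977/4094, b=Δ4−h4·(2M4+M5)/6=-9305/2047
t_q=11/4 → seg 1, τ=3/4; S=-4+3433/6141·τ+4787/4094·τ²+-25385/110538·τ³=-791261/262016

  seg 0: a=-2 b=-10928/6141 c=0 d=4787/24564
  seg 1: a=-4 b=3433/6141 c=4787/4094 d=-25385/110538
  seg 2: a=2 b=16877/12282 c=-5512/6141 d=1414/6141
  seg 3: a=3 b=2239/4094 c=2972/6141 d=-32737/110538
  seg 4: a=1 b=-9305/2047 c=-8931/4094 d=2977/4094
S(11/4) = -791261/262016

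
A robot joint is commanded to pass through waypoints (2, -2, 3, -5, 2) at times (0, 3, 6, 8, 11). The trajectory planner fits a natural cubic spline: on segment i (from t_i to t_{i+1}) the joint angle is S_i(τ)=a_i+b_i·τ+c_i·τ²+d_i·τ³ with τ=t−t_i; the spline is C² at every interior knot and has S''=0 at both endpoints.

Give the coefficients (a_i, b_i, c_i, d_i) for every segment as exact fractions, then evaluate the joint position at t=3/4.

  seg 0: a=2 b=-484/177 c=0 d=248/1593
  seg 1: a=-2 b=260/177 c=248/177 d=-709/1593
  seg 2: a=3 b=-379/177 c=-461/177 d=593/708
  seg 3: a=-5 b=-148/59 c=857/354 d=-857/3186
S(3/4) = 7/472

Δ: Δ0=-4/3, Δ1=5/3, Δ2=-4, Δ3=7/3
row 1: diag=12, rhs=18; c'=1/4, d'=3/2
row 2: denom=10−3·1/4=37/4; d'=(-34−3·3/2)/(37/4)=-154/37
row 3: denom=10−2·8/37=354/37; d'=(38−2·-154/37)/(354/37)=857/177
back: M3=857/177
back: M2=-154/37−8/37·857/177=-922/177
back: M1=3/2−1/4·-922/177=496/177
M: M0=0, M1=496/177, M2=-922/177, M3=857/177, M4=0
seg 0: a=2, c=M0/2=0, d=(M1−M0)/(6·3)=248/1593, b=Δ0−h0·(2M0+M1)/6=-484/177
seg 1: a=-2, c=M1/2=248/177, d=(M2−M1)/(6·3)=-709/1593, b=Δ1−h1·(2M1+M2)/6=260/177
seg 2: a=3, c=M2/2=-461/177, d=(M3−M2)/(6·2)=593/708, b=Δ2−h2·(2M2+M3)/6=-379/177
seg 3: a=-5, c=M3/2=857/354, d=(M4−M3)/(6·3)=-857/3186, b=Δ3−h3·(2M3+M4)/6=-148/59
t_q=3/4 → seg 0, τ=3/4; S=2+-484/177·τ+0·τ²+248/1593·τ³=7/472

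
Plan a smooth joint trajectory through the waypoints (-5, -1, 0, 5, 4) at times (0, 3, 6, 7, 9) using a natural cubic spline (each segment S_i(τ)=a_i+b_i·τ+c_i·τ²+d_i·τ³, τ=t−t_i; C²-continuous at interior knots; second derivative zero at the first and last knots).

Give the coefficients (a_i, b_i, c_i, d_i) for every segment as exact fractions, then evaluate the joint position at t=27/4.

  seg 0: a=-5 b=449/204 c=0 d=-59/612
  seg 1: a=-1 b=-41/102 c=-59/68 d=227/612
  seg 2: a=0 b=899/204 c=42/17 d=-383/204
  seg 3: a=5 b=379/102 c=-215/68 d=215/408
S(27/4) = 16985/4352

Δ: Δ0=4/3, Δ1=1/3, Δ2=5, Δ3=-1/2
row 1: diag=12, rhs=-6; c'=1/4, d'=-1/2
row 2: denom=8−3·1/4=29/4; d'=(28−3·-1/2)/(29/4)=118/29
row 3: denom=6−1·4/29=170/29; d'=(-33−1·118/29)/(170/29)=-215/34
back: M3=-215/34
back: M2=118/29−4/29·-215/34=84/17
back: M1=-1/2−1/4·84/17=-59/34
M: M0=0, M1=-59/34, M2=84/17, M3=-215/34, M4=0
seg 0: a=-5, c=M0/2=0, d=(M1−M0)/(6·3)=-59/612, b=Δ0−h0·(2M0+M1)/6=449/204
seg 1: a=-1, c=M1/2=-59/68, d=(M2−M1)/(6·3)=227/612, b=Δ1−h1·(2M1+M2)/6=-41/102
seg 2: a=0, c=M2/2=42/17, d=(M3−M2)/(6·1)=-383/204, b=Δ2−h2·(2M2+M3)/6=899/204
seg 3: a=5, c=M3/2=-215/68, d=(M4−M3)/(6·2)=215/408, b=Δ3−h3·(2M3+M4)/6=379/102
t_q=27/4 → seg 2, τ=3/4; S=0+899/204·τ+42/17·τ²+-383/204·τ³=16985/4352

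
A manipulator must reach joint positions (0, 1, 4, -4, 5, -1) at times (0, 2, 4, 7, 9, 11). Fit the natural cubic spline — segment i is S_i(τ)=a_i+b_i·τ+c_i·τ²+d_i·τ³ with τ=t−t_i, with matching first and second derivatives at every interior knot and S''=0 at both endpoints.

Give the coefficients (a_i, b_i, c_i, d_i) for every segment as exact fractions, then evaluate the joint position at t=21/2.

Δ: Δ0=1/2, Δ1=3/2, Δ2=-8/3, Δ3=9/2, Δ4=-3
row 1: diag=8, rhs=6; c'=1/4, d'=3/4
row 2: denom=10−2·1/4=19/2; d'=(-25−2·3/4)/(19/2)=-53/19
row 3: denom=10−3·6/19=172/19; d'=(43−3·-53/19)/(172/19)=244/43
row 4: denom=8−2·19/86=325/43; d'=(-45−2·244/43)/(325/43)=-2423/325
back: M4=-2423/325
back: M3=244/43−19/86·-2423/325=4759/650
back: M2=-53/19−6/19·4759/650=-1658/325
back: M1=3/4−1/4·-1658/325=2633/1300
M: M0=0, M1=2633/1300, M2=-1658/325, M3=4759/650, M4=-2423/325, M5=0
seg 0: a=0, c=M0/2=0, d=(M1−M0)/(6·2)=2633/15600, b=Δ0−h0·(2M0+M1)/6=-683/3900
seg 1: a=1, c=M1/2=2633/2600, d=(M2−M1)/(6·2)=-1853/3120, b=Δ1−h1·(2M1+M2)/6=1804/975
seg 2: a=4, c=M2/2=-829/325, d=(M3−M2)/(6·3)=323/468, b=Δ2−h2·(2M2+M3)/6=-4781/3900
seg 3: a=-4, c=M3/2=4759/1300, d=(M4−M3)/(6·2)=-1921/1560, b=Δ3−h3·(2M3+M4)/6=4103/1950
seg 4: a=5, c=M4/2=-2423/650, d=(M5−M4)/(6·2)=2423/3900, b=Δ4−h4·(2M4+M5)/6=1921/975
t_q=21/2 → seg 4, τ=3/2; S=5+1921/975·τ+-2423/650·τ²+2423/3900·τ³=3463/2080

  seg 0: a=0 b=-683/3900 c=0 d=2633/15600
  seg 1: a=1 b=1804/975 c=2633/2600 d=-1853/3120
  seg 2: a=4 b=-4781/3900 c=-829/325 d=323/468
  seg 3: a=-4 b=4103/1950 c=4759/1300 d=-1921/1560
  seg 4: a=5 b=1921/975 c=-2423/650 d=2423/3900
S(21/2) = 3463/2080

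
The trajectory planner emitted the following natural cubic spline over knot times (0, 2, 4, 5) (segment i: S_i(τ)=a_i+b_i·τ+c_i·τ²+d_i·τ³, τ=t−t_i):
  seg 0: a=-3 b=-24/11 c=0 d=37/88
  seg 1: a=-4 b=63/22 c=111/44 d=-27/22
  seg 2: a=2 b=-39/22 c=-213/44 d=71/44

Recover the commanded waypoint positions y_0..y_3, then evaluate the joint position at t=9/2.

y_0 = S_0(0) = a_0 = -3
y_1 = S_1(0) = a_1 = -4
y_2 = S_2(0) = a_2 = 2
y_3 = S_2(1) = -3
t_q=9/2 is in segment 2 (τ=1/2); S_2(τ)=37/352

y_0=-3 y_1=-4 y_2=2 y_3=-3
S(9/2) = 37/352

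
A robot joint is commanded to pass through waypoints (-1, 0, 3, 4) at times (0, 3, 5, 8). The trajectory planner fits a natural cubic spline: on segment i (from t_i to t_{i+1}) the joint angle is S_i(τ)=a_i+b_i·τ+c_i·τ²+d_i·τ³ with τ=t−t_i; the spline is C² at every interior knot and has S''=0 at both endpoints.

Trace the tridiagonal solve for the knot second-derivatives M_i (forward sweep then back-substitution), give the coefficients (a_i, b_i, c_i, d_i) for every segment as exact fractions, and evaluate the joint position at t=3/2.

  seg 0: a=-1 b=-5/48 c=0 d=7/144
  seg 1: a=0 b=29/24 c=7/16 d=-7/48
  seg 2: a=3 b=29/24 c=-7/16 d=7/144
S(3/2) = -127/128

Δ: Δ0=1/3, Δ1=3/2, Δ2=1/3
row 1: diag=10, rhs=7; c'=1/5, d'=7/10
row 2: denom=10−2·1/5=48/5; d'=(-7−2·7/10)/(48/5)=-7/8
back: M2=-7/8
back: M1=7/10−1/5·-7/8=7/8
M: M0=0, M1=7/8, M2=-7/8, M3=0
seg 0: a=-1, c=M0/2=0, d=(M1−M0)/(6·3)=7/144, b=Δ0−h0·(2M0+M1)/6=-5/48
seg 1: a=0, c=M1/2=7/16, d=(M2−M1)/(6·2)=-7/48, b=Δ1−h1·(2M1+M2)/6=29/24
seg 2: a=3, c=M2/2=-7/16, d=(M3−M2)/(6·3)=7/144, b=Δ2−h2·(2M2+M3)/6=29/24
t_q=3/2 → seg 0, τ=3/2; S=-1+-5/48·τ+0·τ²+7/144·τ³=-127/128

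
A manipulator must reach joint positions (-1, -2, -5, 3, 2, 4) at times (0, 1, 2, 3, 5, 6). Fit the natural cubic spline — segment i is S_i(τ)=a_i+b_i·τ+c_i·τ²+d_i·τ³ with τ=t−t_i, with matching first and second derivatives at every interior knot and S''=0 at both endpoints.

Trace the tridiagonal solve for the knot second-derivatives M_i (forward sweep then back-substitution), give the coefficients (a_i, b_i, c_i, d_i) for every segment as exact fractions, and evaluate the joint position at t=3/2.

  seg 0: a=-1 b=49/114 c=0 d=-163/114
  seg 1: a=-2 b=-220/57 c=-163/38 d=587/114
  seg 2: a=-5 b=343/114 c=212/19 d=-37/6
  seg 3: a=3 b=389/57 c=-279/38 d=839/456
  seg 4: a=2 b=-53/114 c=281/76 d=-281/228
S(3/2) = -1325/304

Δ: Δ0=-1, Δ1=-3, Δ2=8, Δ3=-1/2, Δ4=2
row 1: diag=4, rhs=-12; c'=1/4, d'=-3
row 2: denom=4−1·1/4=15/4; d'=(66−1·-3)/(15/4)=92/5
row 3: denom=6−1·4/15=86/15; d'=(-51−1·92/5)/(86/15)=-1041/86
row 4: denom=6−2·15/43=228/43; d'=(15−2·-1041/86)/(228/43)=281/38
back: M4=281/38
back: M3=-1041/86−15/43·281/38=-279/19
back: M2=92/5−4/15·-279/19=424/19
back: M1=-3−1/4·424/19=-163/19
M: M0=0, M1=-163/19, M2=424/19, M3=-279/19, M4=281/38, M5=0
seg 0: a=-1, c=M0/2=0, d=(M1−M0)/(6·1)=-163/114, b=Δ0−h0·(2M0+M1)/6=49/114
seg 1: a=-2, c=M1/2=-163/38, d=(M2−M1)/(6·1)=587/114, b=Δ1−h1·(2M1+M2)/6=-220/57
seg 2: a=-5, c=M2/2=212/19, d=(M3−M2)/(6·1)=-37/6, b=Δ2−h2·(2M2+M3)/6=343/114
seg 3: a=3, c=M3/2=-279/38, d=(M4−M3)/(6·2)=839/456, b=Δ3−h3·(2M3+M4)/6=389/57
seg 4: a=2, c=M4/2=281/76, d=(M5−M4)/(6·1)=-281/228, b=Δ4−h4·(2M4+M5)/6=-53/114
t_q=3/2 → seg 1, τ=1/2; S=-2+-220/57·τ+-163/38·τ²+587/114·τ³=-1325/304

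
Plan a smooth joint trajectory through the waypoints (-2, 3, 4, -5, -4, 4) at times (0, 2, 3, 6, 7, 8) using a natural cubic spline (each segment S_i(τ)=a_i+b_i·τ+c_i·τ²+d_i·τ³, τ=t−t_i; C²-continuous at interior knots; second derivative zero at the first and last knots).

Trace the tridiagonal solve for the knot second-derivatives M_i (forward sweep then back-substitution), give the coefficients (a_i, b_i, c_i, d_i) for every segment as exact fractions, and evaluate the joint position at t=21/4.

Δ: Δ0=5/2, Δ1=1, Δ2=-3, Δ3=1, Δ4=8
row 1: diag=6, rhs=-9; c'=1/6, d'=-3/2
row 2: denom=8−1·1/6=47/6; d'=(-24−1·-3/2)/(47/6)=-135/47
row 3: denom=8−3·18/47=322/47; d'=(24−3·-135/47)/(322/47)=219/46
row 4: denom=4−1·47/322=1241/322; d'=(42−1·219/46)/(1241/322)=11991/1241
back: M4=11991/1241
back: M3=219/46−47/322·11991/1241=4158/1241
back: M2=-135/47−18/47·4158/1241=-5157/1241
back: M1=-3/2−1/6·-5157/1241=-1002/1241
M: M0=0, M1=-1002/1241, M2=-5157/1241, M3=4158/1241, M4=11991/1241, M5=0
seg 0: a=-2, c=M0/2=0, d=(M1−M0)/(6·2)=-167/2482, b=Δ0−h0·(2M0+M1)/6=6873/2482
seg 1: a=3, c=M1/2=-501/1241, d=(M2−M1)/(6·1)=-1385/2482, b=Δ1−h1·(2M1+M2)/6=4869/2482
seg 2: a=4, c=M2/2=-5157/2482, d=(M3−M2)/(6·3)=1035/2482, b=Δ2−h2·(2M2+M3)/6=-645/1241
seg 3: a=-5, c=M3/2=2079/1241, d=(M4−M3)/(6·1)=2611/2482, b=Δ3−h3·(2M3+M4)/6=-4287/2482
seg 4: a=-4, c=M4/2=11991/2482, d=(M5−M4)/(6·1)=-3997/2482, b=Δ4−h4·(2M4+M5)/6=5931/1241
t_q=21/4 → seg 2, τ=9/4; S=4+-645/1241·τ+-5157/2482·τ²+1035/2482·τ³=-466721/158848

  seg 0: a=-2 b=6873/2482 c=0 d=-167/2482
  seg 1: a=3 b=4869/2482 c=-501/1241 d=-1385/2482
  seg 2: a=4 b=-645/1241 c=-5157/2482 d=1035/2482
  seg 3: a=-5 b=-4287/2482 c=2079/1241 d=2611/2482
  seg 4: a=-4 b=5931/1241 c=11991/2482 d=-3997/2482
S(21/4) = -466721/158848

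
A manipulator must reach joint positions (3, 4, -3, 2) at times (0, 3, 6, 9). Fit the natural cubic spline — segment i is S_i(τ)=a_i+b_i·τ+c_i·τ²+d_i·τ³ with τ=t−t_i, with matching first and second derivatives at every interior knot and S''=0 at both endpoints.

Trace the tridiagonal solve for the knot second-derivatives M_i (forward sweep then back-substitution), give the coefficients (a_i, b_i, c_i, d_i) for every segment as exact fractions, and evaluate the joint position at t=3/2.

Δ: Δ0=1/3, Δ1=-7/3, Δ2=5/3
row 1: diag=12, rhs=-16; c'=1/4, d'=-4/3
row 2: denom=12−3·1/4=45/4; d'=(24−3·-4/3)/(45/4)=112/45
back: M2=112/45
back: M1=-4/3−1/4·112/45=-88/45
M: M0=0, M1=-88/45, M2=112/45, M3=0
seg 0: a=3, c=M0/2=0, d=(M1−M0)/(6·3)=-44/405, b=Δ0−h0·(2M0+M1)/6=59/45
seg 1: a=4, c=M1/2=-44/45, d=(M2−M1)/(6·3)=20/81, b=Δ1−h1·(2M1+M2)/6=-73/45
seg 2: a=-3, c=M2/2=56/45, d=(M3−M2)/(6·3)=-56/405, b=Δ2−h2·(2M2+M3)/6=-37/45
t_q=3/2 → seg 0, τ=3/2; S=3+59/45·τ+0·τ²+-44/405·τ³=23/5

  seg 0: a=3 b=59/45 c=0 d=-44/405
  seg 1: a=4 b=-73/45 c=-44/45 d=20/81
  seg 2: a=-3 b=-37/45 c=56/45 d=-56/405
S(3/2) = 23/5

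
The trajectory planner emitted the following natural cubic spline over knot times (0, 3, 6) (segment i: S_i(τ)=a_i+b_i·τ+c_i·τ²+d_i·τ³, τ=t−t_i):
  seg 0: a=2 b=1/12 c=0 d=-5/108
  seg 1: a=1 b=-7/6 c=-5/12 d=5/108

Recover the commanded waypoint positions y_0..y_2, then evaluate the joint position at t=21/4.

y_0=2 y_1=1 y_2=-5
S(21/4) = -821/256

y_0 = S_0(0) = a_0 = 2
y_1 = S_1(0) = a_1 = 1
y_2 = S_1(3) = -5
t_q=21/4 is in segment 1 (τ=9/4); S_1(τ)=-821/256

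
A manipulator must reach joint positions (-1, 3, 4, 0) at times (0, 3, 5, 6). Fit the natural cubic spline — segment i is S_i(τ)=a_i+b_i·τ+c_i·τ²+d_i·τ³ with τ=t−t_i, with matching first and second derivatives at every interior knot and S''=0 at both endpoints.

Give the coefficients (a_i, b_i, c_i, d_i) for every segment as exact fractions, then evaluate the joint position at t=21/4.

  seg 0: a=-1 b=47/42 c=0 d=1/42
  seg 1: a=3 b=37/21 c=3/14 d=-71/168
  seg 2: a=4 b=-103/42 c=-65/28 d=65/84
S(21/4) = 833/256

Δ: Δ0=4/3, Δ1=1/2, Δ2=-4
row 1: diag=10, rhs=-5; c'=1/5, d'=-1/2
row 2: denom=6−2·1/5=28/5; d'=(-27−2·-1/2)/(28/5)=-65/14
back: M2=-65/14
back: M1=-1/2−1/5·-65/14=3/7
M: M0=0, M1=3/7, M2=-65/14, M3=0
seg 0: a=-1, c=M0/2=0, d=(M1−M0)/(6·3)=1/42, b=Δ0−h0·(2M0+M1)/6=47/42
seg 1: a=3, c=M1/2=3/14, d=(M2−M1)/(6·2)=-71/168, b=Δ1−h1·(2M1+M2)/6=37/21
seg 2: a=4, c=M2/2=-65/28, d=(M3−M2)/(6·1)=65/84, b=Δ2−h2·(2M2+M3)/6=-103/42
t_q=21/4 → seg 2, τ=1/4; S=4+-103/42·τ+-65/28·τ²+65/84·τ³=833/256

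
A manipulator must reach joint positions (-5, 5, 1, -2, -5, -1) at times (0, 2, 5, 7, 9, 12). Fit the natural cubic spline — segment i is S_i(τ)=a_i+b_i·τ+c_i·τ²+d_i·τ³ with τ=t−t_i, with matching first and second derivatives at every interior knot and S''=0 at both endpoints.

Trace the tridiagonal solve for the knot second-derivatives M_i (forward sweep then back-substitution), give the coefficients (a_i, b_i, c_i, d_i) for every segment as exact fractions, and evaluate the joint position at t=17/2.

  seg 0: a=-5 b=10423/1629 c=0 d=-1139/3258
  seg 1: a=5 b=3589/1629 c=-1139/543 d=4490/14661
  seg 2: a=1 b=-3443/1629 c=1073/1629 d=-2293/13032
  seg 3: a=-2 b=-1727/1086 c=-2587/6516 d=2881/13032
  seg 4: a=-5 b=-856/1629 c=1514/1629 d=-1514/14661
S(17/2) = -52505/11584

Δ: Δ0=5, Δ1=-4/3, Δ2=-3/2, Δ3=-3/2, Δ4=4/3
row 1: diag=10, rhs=-38; c'=3/10, d'=-19/5
row 2: denom=10−3·3/10=91/10; d'=(-1−3·-19/5)/(91/10)=8/7
row 3: denom=8−2·20/91=688/91; d'=(0−2·8/7)/(688/91)=-13/43
row 4: denom=10−2·91/344=1629/172; d'=(17−2·-13/43)/(1629/172)=3028/1629
back: M4=3028/1629
back: M3=-13/43−91/344·3028/1629=-2587/3258
back: M2=8/7−20/91·-2587/3258=2146/1629
back: M1=-19/5−3/10·2146/1629=-2278/543
M: M0=0, M1=-2278/543, M2=2146/1629, M3=-2587/3258, M4=3028/1629, M5=0
seg 0: a=-5, c=M0/2=0, d=(M1−M0)/(6·2)=-1139/3258, b=Δ0−h0·(2M0+M1)/6=10423/1629
seg 1: a=5, c=M1/2=-1139/543, d=(M2−M1)/(6·3)=4490/14661, b=Δ1−h1·(2M1+M2)/6=3589/1629
seg 2: a=1, c=M2/2=1073/1629, d=(M3−M2)/(6·2)=-2293/13032, b=Δ2−h2·(2M2+M3)/6=-3443/1629
seg 3: a=-2, c=M3/2=-2587/6516, d=(M4−M3)/(6·2)=2881/13032, b=Δ3−h3·(2M3+M4)/6=-1727/1086
seg 4: a=-5, c=M4/2=1514/1629, d=(M5−M4)/(6·3)=-1514/14661, b=Δ4−h4·(2M4+M5)/6=-856/1629
t_q=17/2 → seg 3, τ=3/2; S=-2+-1727/1086·τ+-2587/6516·τ²+2881/13032·τ³=-52505/11584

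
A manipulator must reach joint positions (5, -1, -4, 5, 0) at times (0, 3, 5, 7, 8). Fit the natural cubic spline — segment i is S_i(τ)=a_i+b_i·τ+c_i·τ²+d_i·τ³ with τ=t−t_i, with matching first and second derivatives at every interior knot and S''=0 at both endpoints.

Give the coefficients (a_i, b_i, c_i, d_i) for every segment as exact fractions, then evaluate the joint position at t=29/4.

Δ: Δ0=-2, Δ1=-3/2, Δ2=9/2, Δ3=-5
row 1: diag=10, rhs=3; c'=1/5, d'=3/10
row 2: denom=8−2·1/5=38/5; d'=(36−2·3/10)/(38/5)=177/38
row 3: denom=6−2·5/19=104/19; d'=(-57−2·177/38)/(104/19)=-315/26
back: M3=-315/26
back: M2=177/38−5/19·-315/26=102/13
back: M1=3/10−1/5·102/13=-33/26
M: M0=0, M1=-33/26, M2=102/13, M3=-315/26, M4=0
seg 0: a=5, c=M0/2=0, d=(M1−M0)/(6·3)=-11/156, b=Δ0−h0·(2M0+M1)/6=-71/52
seg 1: a=-1, c=M1/2=-33/52, d=(M2−M1)/(6·2)=79/104, b=Δ1−h1·(2M1+M2)/6=-85/26
seg 2: a=-4, c=M2/2=51/13, d=(M3−M2)/(6·2)=-173/104, b=Δ2−h2·(2M2+M3)/6=43/13
seg 3: a=5, c=M3/2=-315/52, d=(M4−M3)/(6·1)=105/52, b=Δ3−h3·(2M3+M4)/6=-25/26
t_q=29/4 → seg 3, τ=1/4; S=5+-25/26·τ+-315/52·τ²+105/52·τ³=14685/3328

  seg 0: a=5 b=-71/52 c=0 d=-11/156
  seg 1: a=-1 b=-85/26 c=-33/52 d=79/104
  seg 2: a=-4 b=43/13 c=51/13 d=-173/104
  seg 3: a=5 b=-25/26 c=-315/52 d=105/52
S(29/4) = 14685/3328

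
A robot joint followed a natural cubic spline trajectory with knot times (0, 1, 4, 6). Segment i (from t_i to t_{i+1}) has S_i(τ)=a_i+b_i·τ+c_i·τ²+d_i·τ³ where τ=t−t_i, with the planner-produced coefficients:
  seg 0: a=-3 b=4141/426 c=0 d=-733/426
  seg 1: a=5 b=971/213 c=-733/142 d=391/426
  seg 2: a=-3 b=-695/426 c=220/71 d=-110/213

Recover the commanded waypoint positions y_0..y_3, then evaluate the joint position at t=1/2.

y_0=-3 y_1=5 y_2=-3 y_3=2
S(1/2) = 1869/1136

y_0 = S_0(0) = a_0 = -3
y_1 = S_1(0) = a_1 = 5
y_2 = S_2(0) = a_2 = -3
y_3 = S_2(2) = 2
t_q=1/2 is in segment 0 (τ=1/2); S_0(τ)=1869/1136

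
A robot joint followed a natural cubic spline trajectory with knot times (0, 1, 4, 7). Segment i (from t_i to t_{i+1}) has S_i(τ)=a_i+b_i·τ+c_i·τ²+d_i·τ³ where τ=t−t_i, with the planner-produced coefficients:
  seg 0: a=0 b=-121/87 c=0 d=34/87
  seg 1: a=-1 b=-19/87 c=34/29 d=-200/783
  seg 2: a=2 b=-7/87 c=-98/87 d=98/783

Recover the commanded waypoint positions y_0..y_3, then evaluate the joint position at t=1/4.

y_0=0 y_1=-1 y_2=2 y_3=-5
S(1/4) = -317/928

y_0 = S_0(0) = a_0 = 0
y_1 = S_1(0) = a_1 = -1
y_2 = S_2(0) = a_2 = 2
y_3 = S_2(3) = -5
t_q=1/4 is in segment 0 (τ=1/4); S_0(τ)=-317/928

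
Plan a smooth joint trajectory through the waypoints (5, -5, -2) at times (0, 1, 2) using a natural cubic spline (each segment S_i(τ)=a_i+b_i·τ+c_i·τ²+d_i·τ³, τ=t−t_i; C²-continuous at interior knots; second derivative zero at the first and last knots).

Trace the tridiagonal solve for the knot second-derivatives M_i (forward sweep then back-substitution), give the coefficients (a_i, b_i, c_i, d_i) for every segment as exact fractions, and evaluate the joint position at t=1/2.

Δ: Δ0=-10, Δ1=3
row 1: diag=4, rhs=78; c'=1/4, d'=39/2
back: M1=39/2
M: M0=0, M1=39/2, M2=0
seg 0: a=5, c=M0/2=0, d=(M1−M0)/(6·1)=13/4, b=Δ0−h0·(2M0+M1)/6=-53/4
seg 1: a=-5, c=M1/2=39/4, d=(M2−M1)/(6·1)=-13/4, b=Δ1−h1·(2M1+M2)/6=-7/2
t_q=1/2 → seg 0, τ=1/2; S=5+-53/4·τ+0·τ²+13/4·τ³=-39/32

  seg 0: a=5 b=-53/4 c=0 d=13/4
  seg 1: a=-5 b=-7/2 c=39/4 d=-13/4
S(1/2) = -39/32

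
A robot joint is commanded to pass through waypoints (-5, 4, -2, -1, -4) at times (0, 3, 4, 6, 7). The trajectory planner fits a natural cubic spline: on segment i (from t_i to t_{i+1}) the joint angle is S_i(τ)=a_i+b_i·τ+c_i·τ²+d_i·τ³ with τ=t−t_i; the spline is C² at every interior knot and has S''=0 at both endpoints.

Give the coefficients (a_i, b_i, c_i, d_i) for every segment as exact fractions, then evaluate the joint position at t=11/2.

  seg 0: a=-5 b=876/125 c=0 d=-167/375
  seg 1: a=4 b=-627/125 c=-501/125 d=378/125
  seg 2: a=-2 b=-99/25 c=633/125 d=-1417/1000
  seg 3: a=-1 b=-177/250 c=-1719/500 d=573/500
S(11/2) = -10627/8000

Δ: Δ0=3, Δ1=-6, Δ2=1/2, Δ3=-3
row 1: diag=8, rhs=-54; c'=1/8, d'=-27/4
row 2: denom=6−1·1/8=47/8; d'=(39−1·-27/4)/(47/8)=366/47
row 3: denom=6−2·16/47=250/47; d'=(-21−2·366/47)/(250/47)=-1719/250
back: M3=-1719/250
back: M2=366/47−16/47·-1719/250=1266/125
back: M1=-27/4−1/8·1266/125=-1002/125
M: M0=0, M1=-1002/125, M2=1266/125, M3=-1719/250, M4=0
seg 0: a=-5, c=M0/2=0, d=(M1−M0)/(6·3)=-167/375, b=Δ0−h0·(2M0+M1)/6=876/125
seg 1: a=4, c=M1/2=-501/125, d=(M2−M1)/(6·1)=378/125, b=Δ1−h1·(2M1+M2)/6=-627/125
seg 2: a=-2, c=M2/2=633/125, d=(M3−M2)/(6·2)=-1417/1000, b=Δ2−h2·(2M2+M3)/6=-99/25
seg 3: a=-1, c=M3/2=-1719/500, d=(M4−M3)/(6·1)=573/500, b=Δ3−h3·(2M3+M4)/6=-177/250
t_q=11/2 → seg 2, τ=3/2; S=-2+-99/25·τ+633/125·τ²+-1417/1000·τ³=-10627/8000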